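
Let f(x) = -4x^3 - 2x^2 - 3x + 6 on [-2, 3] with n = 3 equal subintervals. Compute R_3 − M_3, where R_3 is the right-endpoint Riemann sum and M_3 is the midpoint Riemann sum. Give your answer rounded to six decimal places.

-165.277778

R_3 ≈ -221.85185185.
M_3 ≈ -56.57407407.
R_3 − M_3 ≈ -165.277778.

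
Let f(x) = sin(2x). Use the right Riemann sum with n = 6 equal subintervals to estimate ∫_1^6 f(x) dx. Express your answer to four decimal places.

Δx = (6 − 1)/6 = 5/6.
Right endpoints: 11/6, 8/3, 3.5, 13/3, 31/6, 6.
f(11/6) ≈ -0.5013, f(8/3) ≈ -0.8133, f(3.5) ≈ 0.6570, f(13/3) ≈ 0.6876, f(31/6) ≈ -0.7886, f(6) ≈ -0.5366.
Sum = Δx · [f(11/6) + f(8/3) + f(3.5) + ...].
Sum ≈ -1.0794.

-1.0794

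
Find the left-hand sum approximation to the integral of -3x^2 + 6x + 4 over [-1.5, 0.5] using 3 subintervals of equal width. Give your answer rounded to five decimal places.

-7.94444

Δx = (0.5 − (-1.5))/3 = 2/3.
Left endpoints: -1.5, -5/6, -1/6.
f(-1.5) = -11.75, f(-5/6) = -37/12, f(-1/6) = 35/12.
Sum = Δx · [f(-1.5) + f(-5/6) + f(-1/6)].
Sum ≈ -7.94444.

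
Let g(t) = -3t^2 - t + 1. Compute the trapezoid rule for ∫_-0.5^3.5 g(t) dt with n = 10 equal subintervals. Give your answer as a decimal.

-45.32

Δt = (3.5 − (-0.5))/10 = 0.4.
g(-0.5) = 0.75, g(-0.1) = 1.07, g(0.3) = 0.43, g(0.7) = -1.17, g(1.1) = -3.73, g(1.5) = -7.25, g(1.9) = -11.73, g(2.3) = -17.17, g(2.7) = -23.57, g(3.1) = -30.93, g(3.5) = -39.25.
T_10 = (Δt/2)·[g(t_0) + 2g(t_1) + ... + 2g(t_{9}) + g(t_10)].
Sum = -45.32.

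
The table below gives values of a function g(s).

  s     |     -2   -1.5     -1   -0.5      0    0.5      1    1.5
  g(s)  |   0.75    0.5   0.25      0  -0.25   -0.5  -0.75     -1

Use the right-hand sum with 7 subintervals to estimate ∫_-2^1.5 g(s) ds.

-0.875

Δs = 0.5.
Sum = 0.5·[0.5 + 0.25 + 0 + (-0.25) + (-0.5) + (-0.75) + (-1)] = -0.875.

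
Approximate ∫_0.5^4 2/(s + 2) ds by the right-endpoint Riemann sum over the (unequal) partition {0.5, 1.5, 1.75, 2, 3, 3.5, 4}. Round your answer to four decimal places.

Subinterval widths: 1, 0.25, 0.25, 1, 0.5, 0.5.
Right endpoints: 1.5, 1.75, 2, 3, 3.5, 4.
f(1.5) = 4/7, f(1.75) = 8/15, f(2) = 0.5, f(3) = 0.4, f(3.5) = 4/11, f(4) = 1/3.
Sum = Σ Δs_i · f(s_i).
Sum ≈ 1.5782.

1.5782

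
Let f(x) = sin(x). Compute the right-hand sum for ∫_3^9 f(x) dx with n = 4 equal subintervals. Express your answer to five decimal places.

0.13976

Δx = (9 − 3)/4 = 1.5.
Right endpoints: 4.5, 6, 7.5, 9.
f(4.5) ≈ -0.97753, f(6) ≈ -0.27942, f(7.5) ≈ 0.93800, f(9) ≈ 0.41212.
Sum = Δx · [f(4.5) + f(6) + f(7.5) + f(9)].
Sum ≈ 0.13976.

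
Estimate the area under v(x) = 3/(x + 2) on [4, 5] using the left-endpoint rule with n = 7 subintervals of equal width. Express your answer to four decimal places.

0.4676

Δx = (5 − 4)/7 = 1/7.
Left endpoints: 4, 29/7, 30/7, 31/7, 32/7, 33/7, 34/7.
v(4) = 0.5, v(29/7) = 21/43, v(30/7) = 21/44, v(31/7) = 7/15, v(32/7) = 21/46, v(33/7) = 21/47, v(34/7) = 0.4375.
Sum = Δx · [v(4) + v(29/7) + v(30/7) + ...].
Sum ≈ 0.4676.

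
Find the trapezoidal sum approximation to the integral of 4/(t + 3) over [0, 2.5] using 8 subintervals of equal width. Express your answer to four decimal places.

Δt = (2.5 − 0)/8 = 0.3125.
f(0) = 4/3, f(0.3125) = 64/53, f(0.625) = 32/29, f(0.9375) = 64/63, f(1.25) = 16/17, f(1.5625) = 64/73, f(1.875) = 32/39, f(2.1875) = 64/83, f(2.5) = 8/11.
T_8 = (Δt/2)·[f(t_0) + 2f(t_1) + ... + 2f(t_{7}) + f(t_8)].
Sum ≈ 2.4271.

2.4271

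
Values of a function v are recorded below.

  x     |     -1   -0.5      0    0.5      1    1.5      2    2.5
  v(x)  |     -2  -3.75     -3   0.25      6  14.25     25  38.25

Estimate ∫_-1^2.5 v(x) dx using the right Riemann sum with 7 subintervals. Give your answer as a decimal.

38.5

Δx = 0.5.
Sum = 0.5·[(-3.75) + (-3) + 0.25 + 6 + 14.25 + 25 + 38.25] = 38.5.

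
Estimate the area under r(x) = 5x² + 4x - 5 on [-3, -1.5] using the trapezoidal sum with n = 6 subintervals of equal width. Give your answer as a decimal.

Δx = (-1.5 − (-3))/6 = 0.25.
r(-3) = 28, r(-2.75) = 21.8125, r(-2.5) = 16.25, r(-2.25) = 11.3125, r(-2) = 7, r(-1.75) = 3.3125, r(-1.5) = 0.25.
T_6 = (Δx/2)·[r(x_0) + 2r(x_1) + ... + 2r(x_{5}) + r(x_6)].
Sum = 18.453125.

18.453125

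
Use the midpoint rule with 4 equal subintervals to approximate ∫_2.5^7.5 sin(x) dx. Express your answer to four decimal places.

-1.2261

Δx = (7.5 − 2.5)/4 = 1.25.
Midpoints: 3.125, 4.375, 5.625, 6.875.
f(3.125) ≈ 0.0166, f(4.375) ≈ -0.9436, f(5.625) ≈ -0.6117, f(6.875) ≈ 0.5579.
Sum = Δx · [f(3.125) + f(4.375) + f(5.625) + f(6.875)].
Sum ≈ -1.2261.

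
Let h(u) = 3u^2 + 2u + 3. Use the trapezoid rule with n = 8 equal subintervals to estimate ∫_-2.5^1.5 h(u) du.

27.5

Δu = (1.5 − (-2.5))/8 = 0.5.
h(-2.5) = 16.75, h(-2) = 11, h(-1.5) = 6.75, h(-1) = 4, h(-0.5) = 2.75, h(0) = 3, h(0.5) = 4.75, h(1) = 8, h(1.5) = 12.75.
T_8 = (Δu/2)·[h(u_0) + 2h(u_1) + ... + 2h(u_{7}) + h(u_8)].
Sum = 27.5.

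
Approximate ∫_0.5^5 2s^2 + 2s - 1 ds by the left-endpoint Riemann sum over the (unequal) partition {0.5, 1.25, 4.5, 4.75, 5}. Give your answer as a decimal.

Subinterval widths: 0.75, 3.25, 0.25, 0.25.
Left endpoints: 0.5, 1.25, 4.5, 4.75.
f(0.5) = 0.5, f(1.25) = 4.625, f(4.5) = 48.5, f(4.75) = 53.625.
Sum = Σ Δs_i · f(s_i).
Sum = 40.9375.

40.9375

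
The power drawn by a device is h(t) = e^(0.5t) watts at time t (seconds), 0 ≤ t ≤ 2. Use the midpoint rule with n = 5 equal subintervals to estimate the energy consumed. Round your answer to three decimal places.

Δt = (2 − 0)/5 = 0.4.
Midpoints: 0.2, 0.6, 1, 1.4, 1.8.
h(0.2) ≈ 1.105, h(0.6) ≈ 1.350, h(1) ≈ 1.649, h(1.4) ≈ 2.014, h(1.8) ≈ 2.460.
Sum = Δt · [h(0.2) + h(0.6) + h(1) + h(1.4) + h(1.8)].
Sum ≈ 3.431.

3.431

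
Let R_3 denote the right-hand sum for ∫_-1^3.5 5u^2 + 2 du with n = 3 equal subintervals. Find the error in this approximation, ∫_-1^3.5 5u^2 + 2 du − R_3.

-50.625

Exact integral: ∫_-1^3.5 f(u) du = 82.125.
R_3 = 132.75.
Error = 82.125 − 132.75 = -50.625.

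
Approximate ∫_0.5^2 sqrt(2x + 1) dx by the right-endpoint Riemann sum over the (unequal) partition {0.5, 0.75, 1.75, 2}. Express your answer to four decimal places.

Subinterval widths: 0.25, 1, 0.25.
Right endpoints: 0.75, 1.75, 2.
f(0.75) ≈ 1.5811, f(1.75) ≈ 2.1213, f(2) ≈ 2.2361.
Sum = Σ Δx_i · f(x_i).
Sum ≈ 3.0756.

3.0756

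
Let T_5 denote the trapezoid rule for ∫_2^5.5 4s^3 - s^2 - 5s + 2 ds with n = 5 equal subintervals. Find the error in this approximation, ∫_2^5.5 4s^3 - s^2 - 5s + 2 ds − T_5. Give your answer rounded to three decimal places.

Exact integral: ∫_2^5.5 f(s) ds ≈ 787.64583.
T_5 = 800.2225.
Error ≈ 787.64583 − 800.2225 ≈ -12.577.

-12.577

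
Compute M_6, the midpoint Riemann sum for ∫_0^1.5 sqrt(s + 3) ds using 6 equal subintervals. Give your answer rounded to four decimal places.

2.9000

Δs = (1.5 − 0)/6 = 0.25.
Midpoints: 0.125, 0.375, 0.625, 0.875, 1.125, 1.375.
f(0.125) ≈ 1.7678, f(0.375) ≈ 1.8371, f(0.625) ≈ 1.9039, f(0.875) ≈ 1.9685, f(1.125) ≈ 2.0310, f(1.375) ≈ 2.0917.
Sum = Δs · [f(0.125) + f(0.375) + f(0.625) + ...].
Sum ≈ 2.9000.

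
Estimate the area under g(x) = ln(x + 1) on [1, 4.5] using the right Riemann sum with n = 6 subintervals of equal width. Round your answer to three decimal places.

Δx = (4.5 − 1)/6 = 7/12.
Right endpoints: 19/12, 13/6, 2.75, 10/3, 47/12, 4.5.
g(19/12) ≈ 0.949, g(13/6) ≈ 1.153, g(2.75) ≈ 1.322, g(10/3) ≈ 1.466, g(47/12) ≈ 1.593, g(4.5) ≈ 1.705.
Sum = Δx · [g(19/12) + g(13/6) + g(2.75) + ...].
Sum ≈ 4.776.

4.776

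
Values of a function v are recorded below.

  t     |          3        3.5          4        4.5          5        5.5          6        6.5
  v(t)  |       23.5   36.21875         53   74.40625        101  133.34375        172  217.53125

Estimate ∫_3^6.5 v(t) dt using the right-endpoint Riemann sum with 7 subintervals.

393.75

Δt = 0.5.
Sum = 0.5·[36.21875 + 53 + 74.40625 + 101 + 133.34375 + 172 + 217.53125] = 393.75.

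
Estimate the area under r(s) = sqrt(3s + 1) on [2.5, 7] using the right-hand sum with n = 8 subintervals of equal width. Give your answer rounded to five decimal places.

17.91799

Δs = (7 − 2.5)/8 = 0.5625.
Right endpoints: 3.0625, 3.625, 4.1875, 4.75, 5.3125, 5.875, 6.4375, 7.
r(3.0625) ≈ 3.19179, r(3.625) ≈ 3.44601, r(4.1875) ≈ 3.68273, r(4.75) ≈ 3.90512, r(5.3125) ≈ 4.11552, r(5.875) ≈ 4.31567, r(6.4375) ≈ 4.50694, r(7) ≈ 4.69042.
Sum = Δs · [r(3.0625) + r(3.625) + r(4.1875) + ...].
Sum ≈ 17.91799.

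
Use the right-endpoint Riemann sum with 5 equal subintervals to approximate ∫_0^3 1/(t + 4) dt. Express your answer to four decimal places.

0.5287

Δt = (3 − 0)/5 = 0.6.
Right endpoints: 0.6, 1.2, 1.8, 2.4, 3.
f(0.6) = 5/23, f(1.2) = 5/26, f(1.8) = 5/29, f(2.4) = 0.15625, f(3) = 1/7.
Sum = Δt · [f(0.6) + f(1.2) + f(1.8) + f(2.4) + f(3)].
Sum ≈ 0.5287.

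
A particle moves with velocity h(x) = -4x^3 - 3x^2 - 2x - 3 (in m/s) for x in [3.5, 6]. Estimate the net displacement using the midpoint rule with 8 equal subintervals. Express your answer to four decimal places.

-1349.0918

Δx = (6 − 3.5)/8 = 0.3125.
Midpoints: 3.65625, 3.96875, 4.28125, 4.59375, 4.90625, 5.21875, 5.53125, 5.84375.
h(3.65625) = -2014629/8192, h(3.96875) = -2525079/8192, h(4.28125) = -3116529/8192, h(4.59375) = -3794979/8192, h(4.90625) = -4566429/8192, h(5.21875) = -5436879/8192, h(5.53125) = -6412329/8192, h(5.84375) = -7498779/8192.
Sum = Δx · [h(3.65625) + h(3.96875) + h(4.28125) + ...].
Sum ≈ -1349.0918.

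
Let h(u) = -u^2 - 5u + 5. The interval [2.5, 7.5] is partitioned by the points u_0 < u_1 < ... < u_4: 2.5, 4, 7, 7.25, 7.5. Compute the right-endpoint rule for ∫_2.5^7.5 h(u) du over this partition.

Subinterval widths: 1.5, 3, 0.25, 0.25.
Right endpoints: 4, 7, 7.25, 7.5.
h(4) = -31, h(7) = -79, h(7.25) = -83.8125, h(7.5) = -88.75.
Sum = Σ Δu_i · h(u_i).
Sum = -326.640625.

-326.640625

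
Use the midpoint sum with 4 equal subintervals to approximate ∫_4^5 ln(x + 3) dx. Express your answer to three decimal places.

Δx = (5 − 4)/4 = 0.25.
Midpoints: 4.125, 4.375, 4.625, 4.875.
f(4.125) ≈ 1.964, f(4.375) ≈ 1.998, f(4.625) ≈ 2.031, f(4.875) ≈ 2.064.
Sum = Δx · [f(4.125) + f(4.375) + f(4.625) + f(4.875)].
Sum ≈ 2.014.

2.014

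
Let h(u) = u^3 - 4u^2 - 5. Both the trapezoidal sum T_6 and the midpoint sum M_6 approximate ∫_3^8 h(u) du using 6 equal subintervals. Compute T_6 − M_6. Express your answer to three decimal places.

10.851

T_6 ≈ 339.31713.
M_6 ≈ 328.46644.
T_6 − M_6 ≈ 10.851.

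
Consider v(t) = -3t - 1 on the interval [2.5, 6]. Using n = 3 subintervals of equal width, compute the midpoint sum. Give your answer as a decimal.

-48.125

Δt = (6 − 2.5)/3 = 7/6.
Midpoints: 37/12, 4.25, 65/12.
v(37/12) = -10.25, v(4.25) = -13.75, v(65/12) = -17.25.
Sum = Δt · [v(37/12) + v(4.25) + v(65/12)].
Sum = -48.125.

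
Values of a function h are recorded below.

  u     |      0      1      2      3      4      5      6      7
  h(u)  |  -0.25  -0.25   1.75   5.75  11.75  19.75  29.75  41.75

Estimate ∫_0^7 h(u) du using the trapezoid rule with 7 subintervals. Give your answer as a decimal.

89.25

Δu = 1.
T_7 = (1/2)·[(-0.25) + 2·(-0.25) + 2·1.75 + 2·5.75 + 2·11.75 + 2·19.75 + 2·29.75 + 41.75] = 89.25.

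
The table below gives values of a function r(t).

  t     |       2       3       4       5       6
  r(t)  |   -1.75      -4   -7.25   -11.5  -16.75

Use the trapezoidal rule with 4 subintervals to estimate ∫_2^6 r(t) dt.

Δt = 1.
T_4 = (1/2)·[(-1.75) + 2·(-4) + 2·(-7.25) + 2·(-11.5) + (-16.75)] = -32.

-32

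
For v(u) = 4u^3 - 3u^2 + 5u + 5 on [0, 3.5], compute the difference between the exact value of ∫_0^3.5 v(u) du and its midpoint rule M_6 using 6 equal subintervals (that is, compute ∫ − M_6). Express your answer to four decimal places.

Exact integral: ∫_0^3.5 v(u) du = 155.3125.
M_6 ≈ 153.526042.
Error ≈ 155.3125 − 153.526042 ≈ 1.7865.

1.7865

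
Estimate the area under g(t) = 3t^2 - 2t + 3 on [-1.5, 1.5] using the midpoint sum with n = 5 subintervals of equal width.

15.48

Δt = (1.5 − (-1.5))/5 = 0.6.
Midpoints: -1.2, -0.6, 0, 0.6, 1.2.
g(-1.2) = 9.72, g(-0.6) = 5.28, g(0) = 3, g(0.6) = 2.88, g(1.2) = 4.92.
Sum = Δt · [g(-1.2) + g(-0.6) + g(0) + g(0.6) + g(1.2)].
Sum = 15.48.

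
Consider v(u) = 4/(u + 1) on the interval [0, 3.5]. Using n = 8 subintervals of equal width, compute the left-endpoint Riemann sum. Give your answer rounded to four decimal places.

6.7564

Δu = (3.5 − 0)/8 = 0.4375.
Left endpoints: 0, 0.4375, 0.875, 1.3125, 1.75, 2.1875, 2.625, 3.0625.
v(0) = 4, v(0.4375) = 64/23, v(0.875) = 32/15, v(1.3125) = 64/37, v(1.75) = 16/11, v(2.1875) = 64/51, v(2.625) = 32/29, v(3.0625) = 64/65.
Sum = Δu · [v(0) + v(0.4375) + v(0.875) + ...].
Sum ≈ 6.7564.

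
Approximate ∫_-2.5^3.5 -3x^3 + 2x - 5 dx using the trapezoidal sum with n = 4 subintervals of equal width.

-117.375

Δx = (3.5 − (-2.5))/4 = 1.5.
f(-2.5) = 36.875, f(-1) = -4, f(0.5) = -4.375, f(2) = -25, f(3.5) = -126.625.
T_4 = (Δx/2)·[f(x_0) + 2f(x_1) + 2f(x_2) + 2f(x_3) + f(x_4)].
Sum = -117.375.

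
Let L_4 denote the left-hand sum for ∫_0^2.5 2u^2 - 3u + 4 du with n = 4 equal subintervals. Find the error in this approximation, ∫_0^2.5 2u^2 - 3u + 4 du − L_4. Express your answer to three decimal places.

Exact integral: ∫_0^2.5 f(u) du ≈ 11.04167.
L_4 = 9.8046875.
Error ≈ 11.04167 − 9.8046875 ≈ 1.237.

1.237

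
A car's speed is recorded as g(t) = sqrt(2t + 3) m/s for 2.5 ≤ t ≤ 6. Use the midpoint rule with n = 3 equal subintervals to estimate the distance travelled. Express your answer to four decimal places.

11.8278

Δt = (6 − 2.5)/3 = 7/6.
Midpoints: 37/12, 4.25, 65/12.
g(37/12) ≈ 3.0277, g(4.25) ≈ 3.3912, g(65/12) ≈ 3.7193.
Sum = Δt · [g(37/12) + g(4.25) + g(65/12)].
Sum ≈ 11.8278.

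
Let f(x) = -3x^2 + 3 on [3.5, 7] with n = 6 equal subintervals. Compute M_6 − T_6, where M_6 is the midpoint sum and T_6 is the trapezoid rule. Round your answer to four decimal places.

0.8932

M_6 ≈ -289.327257.
T_6 ≈ -290.220486.
M_6 − T_6 ≈ 0.8932.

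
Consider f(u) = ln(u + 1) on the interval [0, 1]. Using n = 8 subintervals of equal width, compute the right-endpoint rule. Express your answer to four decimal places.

Δu = (1 − 0)/8 = 0.125.
Right endpoints: 0.125, 0.25, 0.375, 0.5, 0.625, 0.75, 0.875, 1.
f(0.125) ≈ 0.1178, f(0.25) ≈ 0.2231, f(0.375) ≈ 0.3185, f(0.5) ≈ 0.4055, f(0.625) ≈ 0.4855, f(0.75) ≈ 0.5596, f(0.875) ≈ 0.6286, f(1) ≈ 0.6931.
Sum = Δu · [f(0.125) + f(0.25) + f(0.375) + ...].
Sum ≈ 0.4290.

0.4290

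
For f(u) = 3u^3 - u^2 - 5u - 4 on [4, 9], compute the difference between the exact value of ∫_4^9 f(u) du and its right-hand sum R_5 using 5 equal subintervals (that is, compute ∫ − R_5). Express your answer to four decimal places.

-1000.4167

Exact integral: ∫_4^9 f(u) du ≈ 4324.583333.
R_5 = 5325.
Error ≈ 4324.583333 − 5325 ≈ -1000.4167.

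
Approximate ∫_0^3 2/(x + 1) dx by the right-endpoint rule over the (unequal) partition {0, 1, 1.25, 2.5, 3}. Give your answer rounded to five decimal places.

Subinterval widths: 1, 0.25, 1.25, 0.5.
Right endpoints: 1, 1.25, 2.5, 3.
f(1) = 1, f(1.25) = 8/9, f(2.5) = 4/7, f(3) = 0.5.
Sum = Σ Δx_i · f(x_i).
Sum ≈ 2.18651.

2.18651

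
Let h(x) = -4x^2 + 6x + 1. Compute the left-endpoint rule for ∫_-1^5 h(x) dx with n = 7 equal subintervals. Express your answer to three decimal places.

Δx = (5 − (-1))/7 = 6/7.
Left endpoints: -1, -1/7, 5/7, 11/7, 17/7, 23/7, 29/7.
h(-1) = -9, h(-1/7) = 3/49, h(5/7) = 159/49, h(11/7) = 27/49, h(17/7) = -393/49, h(23/7) = -1101/49, h(29/7) = -2097/49.
Sum = Δx · [h(-1) + h(-1/7) + h(5/7) + ...].
Sum ≈ -67.224.

-67.224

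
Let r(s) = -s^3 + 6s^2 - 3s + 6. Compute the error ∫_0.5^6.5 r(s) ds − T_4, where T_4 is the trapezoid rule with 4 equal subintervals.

10.125

Exact integral: ∫_0.5^6.5 r(s) ds = 75.75.
T_4 = 65.625.
Error = 75.75 − 65.625 = 10.125.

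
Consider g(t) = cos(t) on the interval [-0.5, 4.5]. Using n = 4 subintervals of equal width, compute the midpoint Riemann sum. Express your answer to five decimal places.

-0.53207

Δt = (4.5 − (-0.5))/4 = 1.25.
Midpoints: 0.125, 1.375, 2.625, 3.875.
g(0.125) ≈ 0.99220, g(1.375) ≈ 0.19455, g(2.625) ≈ -0.86951, g(3.875) ≈ -0.74290.
Sum = Δt · [g(0.125) + g(1.375) + g(2.625) + g(3.875)].
Sum ≈ -0.53207.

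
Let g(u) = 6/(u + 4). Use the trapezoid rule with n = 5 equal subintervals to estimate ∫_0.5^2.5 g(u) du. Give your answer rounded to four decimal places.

Δu = (2.5 − 0.5)/5 = 0.4.
g(0.5) = 4/3, g(0.9) = 60/49, g(1.3) = 60/53, g(1.7) = 20/19, g(2.1) = 60/61, g(2.5) = 12/13.
T_5 = (Δu/2)·[g(u_0) + 2g(u_1) + ... + 2g(u_{4}) + g(u_5)].
Sum ≈ 2.2084.

2.2084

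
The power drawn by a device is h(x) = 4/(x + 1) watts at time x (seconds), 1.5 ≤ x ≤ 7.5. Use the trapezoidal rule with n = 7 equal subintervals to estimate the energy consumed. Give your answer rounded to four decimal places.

Δx = (7.5 − 1.5)/7 = 6/7.
h(1.5) = 1.6, h(33/14) = 56/47, h(45/14) = 56/59, h(57/14) = 56/71, h(69/14) = 56/83, h(81/14) = 56/95, h(93/14) = 56/107, h(7.5) = 8/17.
T_7 = (Δx/2)·[h(x_0) + 2h(x_1) + ... + 2h(x_{6}) + h(x_7)].
Sum ≈ 4.9305.

4.9305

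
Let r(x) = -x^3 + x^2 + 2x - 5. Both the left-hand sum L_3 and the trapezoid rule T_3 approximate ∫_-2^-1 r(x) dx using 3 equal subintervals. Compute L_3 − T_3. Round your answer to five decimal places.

L_3 ≈ -0.4814815.
T_3 ≈ -1.8148148.
L_3 − T_3 ≈ 1.33333.

1.33333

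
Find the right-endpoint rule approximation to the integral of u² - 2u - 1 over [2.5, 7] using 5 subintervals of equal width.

77.67

Δu = (7 − 2.5)/5 = 0.9.
Right endpoints: 3.4, 4.3, 5.2, 6.1, 7.
f(3.4) = 3.76, f(4.3) = 8.89, f(5.2) = 15.64, f(6.1) = 24.01, f(7) = 34.
Sum = Δu · [f(3.4) + f(4.3) + f(5.2) + f(6.1) + f(7)].
Sum = 77.67.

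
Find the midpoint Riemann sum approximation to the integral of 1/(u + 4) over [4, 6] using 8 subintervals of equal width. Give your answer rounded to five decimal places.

Δu = (6 − 4)/8 = 0.25.
Midpoints: 4.125, 4.375, 4.625, 4.875, 5.125, 5.375, 5.625, 5.875.
f(4.125) = 8/65, f(4.375) = 8/67, f(4.625) = 8/69, f(4.875) = 8/71, f(5.125) = 8/73, f(5.375) = 8/75, f(5.625) = 8/77, f(5.875) = 8/79.
Sum = Δu · [f(4.125) + f(4.375) + f(4.625) + ...].
Sum ≈ 0.22313.

0.22313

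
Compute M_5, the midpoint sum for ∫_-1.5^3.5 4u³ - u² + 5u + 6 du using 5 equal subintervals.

180

Δu = (3.5 − (-1.5))/5 = 1.
Midpoints: -1, 0, 1, 2, 3.
f(-1) = -4, f(0) = 6, f(1) = 14, f(2) = 44, f(3) = 120.
Sum = Δu · [f(-1) + f(0) + f(1) + f(2) + f(3)].
Sum = 180.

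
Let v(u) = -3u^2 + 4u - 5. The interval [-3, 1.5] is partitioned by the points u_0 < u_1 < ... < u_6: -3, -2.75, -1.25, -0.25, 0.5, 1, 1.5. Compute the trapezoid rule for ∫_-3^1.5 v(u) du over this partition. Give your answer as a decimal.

Subinterval widths: 0.25, 1.5, 1, 0.75, 0.5, 0.5.
v(-3) = -44, v(-2.75) = -38.6875, v(-1.25) = -14.6875, v(-0.25) = -6.1875, v(0.5) = -3.75, v(1) = -4, v(1.5) = -5.75.
On each subinterval the trapezoid contributes (Δu_i/2)·[v(u_{i-1}) + v(u_i)].
Sum = -68.90625.

-68.90625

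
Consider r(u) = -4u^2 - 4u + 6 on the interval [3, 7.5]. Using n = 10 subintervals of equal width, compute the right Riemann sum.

-641.1825

Δu = (7.5 − 3)/10 = 0.45.
Right endpoints: 3.45, 3.9, 4.35, 4.8, 5.25, 5.7, 6.15, 6.6, 7.05, 7.5.
r(3.45) = -55.41, r(3.9) = -70.44, r(4.35) = -87.09, r(4.8) = -105.36, r(5.25) = -125.25, r(5.7) = -146.76, r(6.15) = -169.89, r(6.6) = -194.64, r(7.05) = -221.01, r(7.5) = -249.
Sum = Δu · [r(3.45) + r(3.9) + r(4.35) + ...].
Sum = -641.1825.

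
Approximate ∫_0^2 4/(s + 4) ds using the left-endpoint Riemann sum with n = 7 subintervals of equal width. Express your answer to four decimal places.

1.6704

Δs = (2 − 0)/7 = 2/7.
Left endpoints: 0, 2/7, 4/7, 6/7, 8/7, 10/7, 12/7.
f(0) = 1, f(2/7) = 14/15, f(4/7) = 0.875, f(6/7) = 14/17, f(8/7) = 7/9, f(10/7) = 14/19, f(12/7) = 0.7.
Sum = Δs · [f(0) + f(2/7) + f(4/7) + ...].
Sum ≈ 1.6704.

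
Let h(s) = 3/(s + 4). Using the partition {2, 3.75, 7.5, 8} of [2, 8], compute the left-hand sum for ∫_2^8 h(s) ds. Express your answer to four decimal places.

Subinterval widths: 1.75, 3.75, 0.5.
Left endpoints: 2, 3.75, 7.5.
h(2) = 0.5, h(3.75) = 12/31, h(7.5) = 6/23.
Sum = Σ Δs_i · h(s_i).
Sum ≈ 2.4570.

2.4570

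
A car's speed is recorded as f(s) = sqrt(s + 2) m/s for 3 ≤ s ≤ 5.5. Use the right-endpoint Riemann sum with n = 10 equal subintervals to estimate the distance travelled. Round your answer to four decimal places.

Δs = (5.5 − 3)/10 = 0.25.
Right endpoints: 3.25, 3.5, 3.75, 4, 4.25, 4.5, 4.75, 5, 5.25, 5.5.
f(3.25) ≈ 2.2913, f(3.5) ≈ 2.3452, f(3.75) ≈ 2.3979, f(4) ≈ 2.4495, f(4.25) ≈ 2.5000, f(4.5) ≈ 2.5495, f(4.75) ≈ 2.5981, f(5) ≈ 2.6458, f(5.25) ≈ 2.6926, f(5.5) ≈ 2.7386.
Sum = Δs · [f(3.25) + f(3.5) + f(3.75) + ...].
Sum ≈ 6.3021.

6.3021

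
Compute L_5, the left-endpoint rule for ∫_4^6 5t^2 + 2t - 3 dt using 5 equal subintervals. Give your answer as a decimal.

Δt = (6 − 4)/5 = 0.4.
Left endpoints: 4, 4.4, 4.8, 5.2, 5.6.
f(4) = 85, f(4.4) = 102.6, f(4.8) = 121.8, f(5.2) = 142.6, f(5.6) = 165.
Sum = Δt · [f(4) + f(4.4) + f(4.8) + f(5.2) + f(5.6)].
Sum = 246.8.

246.8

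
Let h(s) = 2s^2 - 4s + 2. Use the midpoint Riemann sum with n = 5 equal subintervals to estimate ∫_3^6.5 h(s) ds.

105.2975

Δs = (6.5 − 3)/5 = 0.7.
Midpoints: 3.35, 4.05, 4.75, 5.45, 6.15.
h(3.35) = 11.045, h(4.05) = 18.605, h(4.75) = 28.125, h(5.45) = 39.605, h(6.15) = 53.045.
Sum = Δs · [h(3.35) + h(4.05) + h(4.75) + h(5.45) + h(6.15)].
Sum = 105.2975.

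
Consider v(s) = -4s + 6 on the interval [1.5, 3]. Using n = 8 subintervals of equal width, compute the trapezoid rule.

Δs = (3 − 1.5)/8 = 0.1875.
v(1.5) = 0, v(1.6875) = -0.75, v(1.875) = -1.5, v(2.0625) = -2.25, v(2.25) = -3, v(2.4375) = -3.75, v(2.625) = -4.5, v(2.8125) = -5.25, v(3) = -6.
T_8 = (Δs/2)·[v(s_0) + 2v(s_1) + ... + 2v(s_{7}) + v(s_8)].
Sum = -4.5.

-4.5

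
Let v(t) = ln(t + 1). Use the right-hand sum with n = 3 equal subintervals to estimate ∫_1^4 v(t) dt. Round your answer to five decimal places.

Δt = (4 − 1)/3 = 1.
Right endpoints: 2, 3, 4.
v(2) ≈ 1.09861, v(3) ≈ 1.38629, v(4) ≈ 1.60944.
Sum = Δt · [v(2) + v(3) + v(4)].
Sum ≈ 4.09434.

4.09434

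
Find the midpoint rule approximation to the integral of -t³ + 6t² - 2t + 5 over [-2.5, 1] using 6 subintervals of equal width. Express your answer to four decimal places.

Δt = (1 − (-2.5))/6 = 7/12.
Midpoints: -53/24, -1.625, -25/24, -11/24, 0.125, 17/24.
f(-53/24) = 683549/13824, f(-1.625) = 14533/512, f(-25/24) = 203545/13824, f(-11/24) = 100547/13824, f(0.125) = 2479/512, f(17/24) = 86239/13824.
Sum = Δt · [f(-53/24) + f(-1.625) + f(-25/24) + ...].
Sum ≈ 64.6968.

64.6968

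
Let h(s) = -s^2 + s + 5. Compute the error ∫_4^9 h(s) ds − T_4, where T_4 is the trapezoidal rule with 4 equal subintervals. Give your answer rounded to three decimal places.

1.302

Exact integral: ∫_4^9 h(s) ds ≈ -164.16667.
T_4 = -165.46875.
Error ≈ -164.16667 − (-165.46875) ≈ 1.302.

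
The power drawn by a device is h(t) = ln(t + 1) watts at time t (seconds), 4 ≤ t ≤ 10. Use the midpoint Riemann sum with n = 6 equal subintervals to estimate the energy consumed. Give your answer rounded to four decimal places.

12.3342

Δt = (10 − 4)/6 = 1.
Midpoints: 4.5, 5.5, 6.5, 7.5, 8.5, 9.5.
h(4.5) ≈ 1.7047, h(5.5) ≈ 1.8718, h(6.5) ≈ 2.0149, h(7.5) ≈ 2.1401, h(8.5) ≈ 2.2513, h(9.5) ≈ 2.3514.
Sum = Δt · [h(4.5) + h(5.5) + h(6.5) + ...].
Sum ≈ 12.3342.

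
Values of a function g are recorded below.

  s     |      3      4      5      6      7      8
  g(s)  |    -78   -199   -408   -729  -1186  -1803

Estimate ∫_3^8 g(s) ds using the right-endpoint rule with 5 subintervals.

-4325

Δs = 1.
Sum = 1·[(-199) + (-408) + (-729) + (-1186) + (-1803)] = -4325.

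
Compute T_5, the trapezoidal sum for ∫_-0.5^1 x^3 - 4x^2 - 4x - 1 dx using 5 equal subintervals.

-4.33875

Δx = (1 − (-0.5))/5 = 0.3.
f(-0.5) = -0.125, f(-0.2) = -0.368, f(0.1) = -1.439, f(0.4) = -3.176, f(0.7) = -5.417, f(1) = -8.
T_5 = (Δx/2)·[f(x_0) + 2f(x_1) + ... + 2f(x_{4}) + f(x_5)].
Sum = -4.33875.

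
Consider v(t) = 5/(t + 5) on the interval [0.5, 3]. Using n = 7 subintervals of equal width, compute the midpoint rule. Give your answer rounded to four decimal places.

Δt = (3 − 0.5)/7 = 5/14.
Midpoints: 19/28, 29/28, 39/28, 1.75, 59/28, 69/28, 79/28.
v(19/28) = 140/159, v(29/28) = 140/169, v(39/28) = 140/179, v(1.75) = 20/27, v(59/28) = 140/199, v(69/28) = 140/209, v(79/28) = 140/219.
Sum = Δt · [v(19/28) + v(29/28) + v(39/28) + ...].
Sum ≈ 1.8730.

1.8730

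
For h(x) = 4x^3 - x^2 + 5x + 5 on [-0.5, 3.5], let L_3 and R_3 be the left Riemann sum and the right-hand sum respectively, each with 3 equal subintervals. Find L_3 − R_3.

L_3 ≈ 85.814815.
R_3 ≈ 325.814815.
L_3 − R_3 = -240.

-240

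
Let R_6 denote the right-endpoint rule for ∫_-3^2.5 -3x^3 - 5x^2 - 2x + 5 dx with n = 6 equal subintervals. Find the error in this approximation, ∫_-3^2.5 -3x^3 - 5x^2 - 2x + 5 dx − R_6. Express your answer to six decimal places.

Exact integral: ∫_-3^2.5 f(x) dx ≈ -9.33854167.
R_6 ≈ -68.80570023.
Error ≈ -9.33854167 − (-68.80570023) ≈ 59.467159.

59.467159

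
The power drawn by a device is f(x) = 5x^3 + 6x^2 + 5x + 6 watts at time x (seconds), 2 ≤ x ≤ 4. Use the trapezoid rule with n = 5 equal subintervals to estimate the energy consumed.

Δx = (4 − 2)/5 = 0.4.
f(2) = 80, f(2.4) = 121.68, f(2.8) = 176.8, f(3.2) = 247.28, f(3.6) = 335.04, f(4) = 442.
T_5 = (Δx/2)·[f(x_0) + 2f(x_1) + ... + 2f(x_{4}) + f(x_5)].
Sum = 456.72.

456.72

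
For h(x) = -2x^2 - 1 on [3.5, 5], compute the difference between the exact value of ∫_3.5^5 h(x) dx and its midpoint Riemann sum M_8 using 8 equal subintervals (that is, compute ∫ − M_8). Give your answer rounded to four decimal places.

Exact integral: ∫_3.5^5 h(x) dx = -56.25.
M_8 ≈ -56.241211.
Error ≈ -56.25 − (-56.241211) ≈ -0.0088.

-0.0088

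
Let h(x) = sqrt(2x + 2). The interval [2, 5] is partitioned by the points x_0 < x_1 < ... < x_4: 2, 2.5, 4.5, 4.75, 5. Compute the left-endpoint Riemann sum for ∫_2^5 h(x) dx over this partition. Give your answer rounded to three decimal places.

8.193

Subinterval widths: 0.5, 2, 0.25, 0.25.
Left endpoints: 2, 2.5, 4.5, 4.75.
h(2) ≈ 2.449, h(2.5) ≈ 2.646, h(4.5) ≈ 3.317, h(4.75) ≈ 3.391.
Sum = Σ Δx_i · h(x_i).
Sum ≈ 8.193.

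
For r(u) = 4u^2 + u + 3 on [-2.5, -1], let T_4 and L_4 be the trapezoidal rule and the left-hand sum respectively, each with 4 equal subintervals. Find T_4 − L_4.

T_4 = 21.515625.
L_4 = 25.171875.
T_4 − L_4 = -3.65625.

-3.65625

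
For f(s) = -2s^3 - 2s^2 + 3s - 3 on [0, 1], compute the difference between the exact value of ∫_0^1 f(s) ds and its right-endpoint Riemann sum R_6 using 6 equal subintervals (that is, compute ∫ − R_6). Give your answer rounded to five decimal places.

Exact integral: ∫_0^1 f(s) ds ≈ -2.6666667.
R_6 ≈ -2.7731481.
Error ≈ -2.6666667 − (-2.7731481) ≈ 0.10648.

0.10648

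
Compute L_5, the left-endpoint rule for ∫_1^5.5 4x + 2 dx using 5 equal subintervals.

59.4

Δx = (5.5 − 1)/5 = 0.9.
Left endpoints: 1, 1.9, 2.8, 3.7, 4.6.
f(1) = 6, f(1.9) = 9.6, f(2.8) = 13.2, f(3.7) = 16.8, f(4.6) = 20.4.
Sum = Δx · [f(1) + f(1.9) + f(2.8) + f(3.7) + f(4.6)].
Sum = 59.4.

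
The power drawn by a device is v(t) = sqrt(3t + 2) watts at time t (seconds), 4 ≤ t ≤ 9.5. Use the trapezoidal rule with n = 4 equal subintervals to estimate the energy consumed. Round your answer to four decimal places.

25.7705

Δt = (9.5 − 4)/4 = 1.375.
v(4) ≈ 3.7417, v(5.375) ≈ 4.2573, v(6.75) ≈ 4.7170, v(8.125) ≈ 5.1357, v(9.5) ≈ 5.5227.
T_4 = (Δt/2)·[v(t_0) + 2v(t_1) + 2v(t_2) + 2v(t_3) + v(t_4)].
Sum ≈ 25.7705.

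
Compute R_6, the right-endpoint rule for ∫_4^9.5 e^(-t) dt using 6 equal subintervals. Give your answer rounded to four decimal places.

Δt = (9.5 − 4)/6 = 11/12.
Right endpoints: 59/12, 35/6, 6.75, 23/3, 103/12, 9.5.
f(59/12) ≈ 0.0073, f(35/6) ≈ 0.0029, f(6.75) ≈ 0.0012, f(23/3) ≈ 0.0005, f(103/12) ≈ 0.0002, f(9.5) ≈ 0.0001.
Sum = Δt · [f(59/12) + f(35/6) + f(6.75) + ...].
Sum ≈ 0.0111.

0.0111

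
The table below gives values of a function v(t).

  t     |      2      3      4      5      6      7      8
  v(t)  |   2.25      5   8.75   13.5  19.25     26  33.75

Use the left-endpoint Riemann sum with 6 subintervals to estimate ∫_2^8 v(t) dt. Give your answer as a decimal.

74.75

Δt = 1.
Sum = 1·[2.25 + 5 + 8.75 + 13.5 + 19.25 + 26] = 74.75.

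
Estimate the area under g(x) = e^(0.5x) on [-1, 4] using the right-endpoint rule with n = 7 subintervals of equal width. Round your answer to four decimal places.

Δx = (4 − (-1))/7 = 5/7.
Right endpoints: -2/7, 3/7, 8/7, 13/7, 18/7, 23/7, 4.
g(-2/7) ≈ 0.8669, g(3/7) ≈ 1.2390, g(8/7) ≈ 1.7708, g(13/7) ≈ 2.5309, g(18/7) ≈ 3.6173, g(23/7) ≈ 5.1699, g(4) ≈ 7.3891.
Sum = Δx · [g(-2/7) + g(3/7) + g(8/7) + ...].
Sum ≈ 16.1313.

16.1313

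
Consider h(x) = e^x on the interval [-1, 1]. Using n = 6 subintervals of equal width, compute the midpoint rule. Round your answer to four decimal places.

2.3396

Δx = (1 − (-1))/6 = 1/3.
Midpoints: -5/6, -0.5, -1/6, 1/6, 0.5, 5/6.
h(-5/6) ≈ 0.4346, h(-0.5) ≈ 0.6065, h(-1/6) ≈ 0.8465, h(1/6) ≈ 1.1814, h(0.5) ≈ 1.6487, h(5/6) ≈ 2.3010.
Sum = Δx · [h(-5/6) + h(-0.5) + h(-1/6) + ...].
Sum ≈ 2.3396.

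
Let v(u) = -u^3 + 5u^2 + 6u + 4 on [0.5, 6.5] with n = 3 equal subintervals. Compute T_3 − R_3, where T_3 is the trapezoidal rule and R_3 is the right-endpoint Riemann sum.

28.5

T_3 = 139.25.
R_3 = 110.75.
T_3 − R_3 = 28.5.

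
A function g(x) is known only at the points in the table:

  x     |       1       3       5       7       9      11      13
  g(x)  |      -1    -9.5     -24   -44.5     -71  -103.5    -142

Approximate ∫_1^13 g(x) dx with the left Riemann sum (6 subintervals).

Δx = 2.
Sum = 2·[(-1) + (-9.5) + (-24) + (-44.5) + (-71) + (-103.5)] = -507.

-507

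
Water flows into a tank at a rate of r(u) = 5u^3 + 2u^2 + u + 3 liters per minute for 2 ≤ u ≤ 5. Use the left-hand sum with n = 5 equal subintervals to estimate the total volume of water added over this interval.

679.56

Δu = (5 − 2)/5 = 0.6.
Left endpoints: 2, 2.6, 3.2, 3.8, 4.4.
r(2) = 53, r(2.6) = 107, r(3.2) = 190.52, r(3.8) = 310.04, r(4.4) = 472.04.
Sum = Δu · [r(2) + r(2.6) + r(3.2) + r(3.8) + r(4.4)].
Sum = 679.56.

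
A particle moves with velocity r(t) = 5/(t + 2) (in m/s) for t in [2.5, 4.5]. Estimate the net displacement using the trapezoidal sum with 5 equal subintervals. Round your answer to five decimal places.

1.84034

Δt = (4.5 − 2.5)/5 = 0.4.
r(2.5) = 10/9, r(2.9) = 50/49, r(3.3) = 50/53, r(3.7) = 50/57, r(4.1) = 50/61, r(4.5) = 10/13.
T_5 = (Δt/2)·[r(t_0) + 2r(t_1) + ... + 2r(t_{4}) + r(t_5)].
Sum ≈ 1.84034.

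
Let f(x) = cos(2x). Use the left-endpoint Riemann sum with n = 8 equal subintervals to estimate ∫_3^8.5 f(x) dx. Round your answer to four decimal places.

Δx = (8.5 − 3)/8 = 0.6875.
Left endpoints: 3, 3.6875, 4.375, 5.0625, 5.75, 6.4375, 7.125, 7.8125.
f(3) ≈ 0.9602, f(3.6875) ≈ 0.4609, f(4.375) ≈ -0.7808, f(5.0625) ≈ -0.7647, f(5.75) ≈ 0.4833, f(6.4375) ≈ 0.9528, f(7.125) ≈ -0.1126, f(7.8125) ≈ -0.9966.
Sum = Δx · [f(3) + f(3.6875) + f(4.375) + ...].
Sum ≈ 0.1392.

0.1392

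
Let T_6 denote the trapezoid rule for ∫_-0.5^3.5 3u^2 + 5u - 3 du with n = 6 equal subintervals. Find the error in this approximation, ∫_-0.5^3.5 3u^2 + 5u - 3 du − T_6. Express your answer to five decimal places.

Exact integral: ∫_-0.5^3.5 f(u) du = 61.
T_6 ≈ 61.8888889.
Error ≈ 61 − 61.8888889 ≈ -0.88889.

-0.88889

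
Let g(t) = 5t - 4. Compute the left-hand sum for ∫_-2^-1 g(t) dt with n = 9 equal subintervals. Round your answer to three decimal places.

-11.778

Δt = (-1 − (-2))/9 = 1/9.
Left endpoints: -2, -17/9, -16/9, -5/3, -14/9, -13/9, -4/3, -11/9, -10/9.
g(-2) = -14, g(-17/9) = -121/9, g(-16/9) = -116/9, g(-5/3) = -37/3, g(-14/9) = -106/9, g(-13/9) = -101/9, g(-4/3) = -32/3, g(-11/9) = -91/9, g(-10/9) = -86/9.
Sum = Δt · [g(-2) + g(-17/9) + g(-16/9) + ...].
Sum ≈ -11.778.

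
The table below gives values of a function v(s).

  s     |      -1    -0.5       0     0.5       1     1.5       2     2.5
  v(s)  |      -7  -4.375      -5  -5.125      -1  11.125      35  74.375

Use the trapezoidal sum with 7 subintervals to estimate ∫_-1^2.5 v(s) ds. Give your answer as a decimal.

Δs = 0.5.
T_7 = (0.5/2)·[(-7) + 2·(-4.375) + 2·(-5) + 2·(-5.125) + 2·(-1) + 2·11.125 + 2·35 + 74.375] = 32.15625.

32.15625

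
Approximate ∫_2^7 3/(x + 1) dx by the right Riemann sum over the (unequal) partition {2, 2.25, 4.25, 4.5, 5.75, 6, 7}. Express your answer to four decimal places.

2.5477

Subinterval widths: 0.25, 2, 0.25, 1.25, 0.25, 1.
Right endpoints: 2.25, 4.25, 4.5, 5.75, 6, 7.
f(2.25) = 12/13, f(4.25) = 4/7, f(4.5) = 6/11, f(5.75) = 4/9, f(6) = 3/7, f(7) = 0.375.
Sum = Σ Δx_i · f(x_i).
Sum ≈ 2.5477.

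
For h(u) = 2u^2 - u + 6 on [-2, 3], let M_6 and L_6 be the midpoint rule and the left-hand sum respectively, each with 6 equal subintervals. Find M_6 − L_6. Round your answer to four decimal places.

0.3472

M_6 ≈ 50.254630.
L_6 ≈ 49.907407.
M_6 − L_6 ≈ 0.3472.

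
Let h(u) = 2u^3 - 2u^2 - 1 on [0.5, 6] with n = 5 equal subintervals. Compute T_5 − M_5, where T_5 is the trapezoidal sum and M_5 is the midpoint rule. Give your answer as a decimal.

T_5 = 517.9625.
M_5 = 488.846875.
T_5 − M_5 = 29.115625.

29.115625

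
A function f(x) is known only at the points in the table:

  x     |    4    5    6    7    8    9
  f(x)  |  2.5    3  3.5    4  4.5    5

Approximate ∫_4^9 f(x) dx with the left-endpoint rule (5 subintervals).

Δx = 1.
Sum = 1·[2.5 + 3 + 3.5 + 4 + 4.5] = 17.5.

17.5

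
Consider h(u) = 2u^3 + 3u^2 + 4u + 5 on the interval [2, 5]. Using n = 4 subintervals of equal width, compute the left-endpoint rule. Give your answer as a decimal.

Δu = (5 − 2)/4 = 0.75.
Left endpoints: 2, 2.75, 3.5, 4.25.
h(2) = 41, h(2.75) = 80.28125, h(3.5) = 141.5, h(4.25) = 229.71875.
Sum = Δu · [h(2) + h(2.75) + h(3.5) + h(4.25)].
Sum = 369.375.

369.375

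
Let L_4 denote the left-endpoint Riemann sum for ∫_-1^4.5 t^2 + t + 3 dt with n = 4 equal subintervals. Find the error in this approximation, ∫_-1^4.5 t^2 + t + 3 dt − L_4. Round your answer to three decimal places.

15.283

Exact integral: ∫_-1^4.5 f(t) dt ≈ 56.83333.
L_4 = 41.55078125.
Error ≈ 56.83333 − 41.55078125 ≈ 15.283.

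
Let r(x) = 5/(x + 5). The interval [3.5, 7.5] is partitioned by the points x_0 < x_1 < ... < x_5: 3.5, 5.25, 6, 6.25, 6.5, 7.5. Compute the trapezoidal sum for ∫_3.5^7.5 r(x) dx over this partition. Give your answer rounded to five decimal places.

Subinterval widths: 1.75, 0.75, 0.25, 0.25, 1.
r(3.5) = 10/17, r(5.25) = 20/41, r(6) = 5/11, r(6.25) = 4/9, r(6.5) = 10/23, r(7.5) = 0.4.
On each subinterval the trapezoid contributes (Δx_i/2)·[r(x_{i-1}) + r(x_i)].
Sum ≈ 1.93458.

1.93458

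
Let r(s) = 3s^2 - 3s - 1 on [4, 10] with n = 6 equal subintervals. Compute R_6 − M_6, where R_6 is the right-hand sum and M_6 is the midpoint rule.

121.5

R_6 = 924.
M_6 = 802.5.
R_6 − M_6 = 121.5.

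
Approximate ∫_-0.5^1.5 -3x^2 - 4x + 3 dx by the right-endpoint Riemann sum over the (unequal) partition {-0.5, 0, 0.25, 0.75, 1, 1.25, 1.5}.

Subinterval widths: 0.5, 0.25, 0.5, 0.25, 0.25, 0.25.
Right endpoints: 0, 0.25, 0.75, 1, 1.25, 1.5.
f(0) = 3, f(0.25) = 1.8125, f(0.75) = -1.6875, f(1) = -4, f(1.25) = -6.6875, f(1.5) = -9.75.
Sum = Σ Δx_i · f(x_i).
Sum = -4.

-4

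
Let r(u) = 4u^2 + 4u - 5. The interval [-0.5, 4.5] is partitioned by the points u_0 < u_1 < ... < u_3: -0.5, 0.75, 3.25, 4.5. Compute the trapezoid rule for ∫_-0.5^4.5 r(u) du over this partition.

Subinterval widths: 1.25, 2.5, 1.25.
r(-0.5) = -6, r(0.75) = 0.25, r(3.25) = 50.25, r(4.5) = 94.
On each subinterval the trapezoid contributes (Δu_i/2)·[r(u_{i-1}) + r(u_i)].
Sum = 149.6875.

149.6875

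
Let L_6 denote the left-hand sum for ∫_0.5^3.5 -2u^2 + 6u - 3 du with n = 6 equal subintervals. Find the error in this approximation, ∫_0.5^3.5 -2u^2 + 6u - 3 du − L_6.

-1.25

Exact integral: ∫_0.5^3.5 f(u) du = -1.5.
L_6 = -0.25.
Error = -1.5 − (-0.25) = -1.25.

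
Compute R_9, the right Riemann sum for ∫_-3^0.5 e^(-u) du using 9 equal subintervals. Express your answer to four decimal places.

Δu = (0.5 − (-3))/9 = 7/18.
Right endpoints: -47/18, -20/9, -11/6, -13/9, -19/18, -2/3, -5/18, 1/9, 0.5.
f(-47/18) ≈ 13.6142, f(-20/9) ≈ 9.2278, f(-11/6) ≈ 6.2547, f(-13/9) ≈ 4.2395, f(-19/18) ≈ 2.8736, f(-2/3) ≈ 1.9477, f(-5/18) ≈ 1.3202, f(1/9) ≈ 0.8948, f(0.5) ≈ 0.6065.
Sum = Δu · [f(-47/18) + f(-20/9) + f(-11/6) + ...].
Sum ≈ 15.9363.

15.9363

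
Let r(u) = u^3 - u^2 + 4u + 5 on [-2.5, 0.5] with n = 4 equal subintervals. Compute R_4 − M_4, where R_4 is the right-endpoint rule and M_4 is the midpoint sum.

10.96875

R_4 = -0.46875.
M_4 = -11.4375.
R_4 − M_4 = 10.96875.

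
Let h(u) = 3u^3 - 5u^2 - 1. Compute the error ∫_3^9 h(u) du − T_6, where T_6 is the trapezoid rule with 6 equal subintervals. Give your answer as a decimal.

-49

Exact integral: ∫_3^9 h(u) du = 3684.
T_6 = 3733.
Error = 3684 − 3733 = -49.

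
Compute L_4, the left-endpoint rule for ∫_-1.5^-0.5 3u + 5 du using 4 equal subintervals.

1.625

Δu = (-0.5 − (-1.5))/4 = 0.25.
Left endpoints: -1.5, -1.25, -1, -0.75.
f(-1.5) = 0.5, f(-1.25) = 1.25, f(-1) = 2, f(-0.75) = 2.75.
Sum = Δu · [f(-1.5) + f(-1.25) + f(-1) + f(-0.75)].
Sum = 1.625.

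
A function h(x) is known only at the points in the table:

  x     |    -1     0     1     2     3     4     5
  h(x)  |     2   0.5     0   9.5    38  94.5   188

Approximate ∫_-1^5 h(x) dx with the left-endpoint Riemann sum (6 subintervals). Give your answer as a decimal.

Δx = 1.
Sum = 1·[2 + 0.5 + 0 + 9.5 + 38 + 94.5] = 144.5.

144.5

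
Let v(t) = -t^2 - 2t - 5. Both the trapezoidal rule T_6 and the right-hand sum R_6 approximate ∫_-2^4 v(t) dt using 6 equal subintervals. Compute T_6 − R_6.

T_6 = -67.
R_6 = -79.
T_6 − R_6 = 12.

12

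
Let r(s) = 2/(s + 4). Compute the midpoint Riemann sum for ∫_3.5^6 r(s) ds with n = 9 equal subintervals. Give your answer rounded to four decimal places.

Δs = (6 − 3.5)/9 = 5/18.
Midpoints: 131/36, 47/12, 151/36, 161/36, 4.75, 181/36, 191/36, 67/12, 211/36.
r(131/36) = 72/275, r(47/12) = 24/95, r(151/36) = 72/295, r(161/36) = 72/305, r(4.75) = 8/35, r(181/36) = 72/325, r(191/36) = 72/335, r(67/12) = 24/115, r(211/36) = 72/355.
Sum = Δs · [r(131/36) + r(47/12) + r(151/36) + ...].
Sum ≈ 0.5753.

0.5753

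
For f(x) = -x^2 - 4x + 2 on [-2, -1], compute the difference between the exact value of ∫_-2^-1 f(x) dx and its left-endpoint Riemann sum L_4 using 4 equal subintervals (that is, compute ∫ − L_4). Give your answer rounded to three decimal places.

Exact integral: ∫_-2^-1 f(x) dx ≈ 5.66667.
L_4 = 5.78125.
Error ≈ 5.66667 − 5.78125 ≈ -0.115.

-0.115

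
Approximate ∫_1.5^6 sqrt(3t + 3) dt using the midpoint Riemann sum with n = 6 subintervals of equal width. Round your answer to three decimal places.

Δt = (6 − 1.5)/6 = 0.75.
Midpoints: 1.875, 2.625, 3.375, 4.125, 4.875, 5.625.
f(1.875) ≈ 2.937, f(2.625) ≈ 3.298, f(3.375) ≈ 3.623, f(4.125) ≈ 3.921, f(4.875) ≈ 4.198, f(5.625) ≈ 4.458.
Sum = Δt · [f(1.875) + f(2.625) + f(3.375) + ...].
Sum ≈ 16.826.

16.826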